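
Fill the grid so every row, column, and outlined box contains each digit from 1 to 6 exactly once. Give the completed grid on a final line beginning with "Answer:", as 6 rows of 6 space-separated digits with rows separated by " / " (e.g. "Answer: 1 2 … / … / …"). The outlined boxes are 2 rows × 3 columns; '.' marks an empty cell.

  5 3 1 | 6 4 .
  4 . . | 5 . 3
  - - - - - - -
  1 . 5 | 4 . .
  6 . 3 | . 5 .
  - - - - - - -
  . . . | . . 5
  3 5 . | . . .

Step 1. [r3c2∈{2}] only 2 remains possible at r3c2. So r3c2=2.
Step 2. [r6c6∈{1,2,4,6}] r6c6 is the only open cell in col 6 admitting 4. So r6c6=4.
Step 3. [r2c3∈{2,6}] across box 1, 2 lands solely at r2c3 ⇒ r2c3=2.
Step 4. [r5c2∈{1,4,6}] in col 2, 1 fits only at r5c2. So r5c2=1.
Step 5. [r4c6∈{1,2}] in col 6, 1 fits only at r4c6, so r4c6=1.
Step 6. [r6c3∈{6}] only 6 remains possible at r6c3. So r6c3=6.
Step 7. [r5c5∈{2,3,6}] row 5 places 6 nowhere but r5c5, so r5c5=6.
Step 8. [r6c5∈{1,2}] across col 5, 2 lands solely at r6c5. So r6c5=2.
Step 9. [r4c2∈{4}] r4c2 has the single candidate 4 ⇒ r4c2=4.
Step 10. [r6c4∈{1}] r6c4 has the single candidate 1, so r6c4=1.
Step 11. [r5c1∈{2}] only 2 remains possible at r5c1 ⇒ r5c1=2.
Step 12. [r3c6∈{6}] only 6 remains possible at r3c6 ⇒ r3c6=6.
Step 13. [r2c5∈{1}] nothing but 1 survives at r2c5. So r2c5=1.
Step 14. [r3c5∈{3}] r3c5's peers cover all but 3 ⇒ r3c5=3.
Step 15. [r1c6∈{2}] r1c6 has the single candidate 2. So r1c6=2.
Step 16. [r2c2∈{6}] r2c2 has the single candidate 6, so r2c2=6.
Step 17. [r5c4∈{3}] nothing but 3 survives at r5c4 ⇒ r5c4=3.
Step 18. [r4c4∈{2}] nothing but 2 survives at r4c4 ⇒ r4c4=2.
Step 19. [r5c3∈{4}] r5c3's peers cover all but 4. So r5c3=4.

Answer: 5 3 1 6 4 2 / 4 6 2 5 1 3 / 1 2 5 4 3 6 / 6 4 3 2 5 1 / 2 1 4 3 6 5 / 3 5 6 1 2 4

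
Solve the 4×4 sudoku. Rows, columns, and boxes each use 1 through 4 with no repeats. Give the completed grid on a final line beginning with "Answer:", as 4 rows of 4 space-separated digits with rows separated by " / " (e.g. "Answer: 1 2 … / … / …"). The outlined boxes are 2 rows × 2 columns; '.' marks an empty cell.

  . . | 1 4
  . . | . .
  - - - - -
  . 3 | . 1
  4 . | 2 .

Step 1. [r2c1∈{1,2,3}] r2c1 is the only open cell in col 1 admitting 1. So r2c1=1.
Step 2. [r2c4∈{2,3}] in col 4, 2 fits only at r2c4, so r2c4=2.
Step 3. [r1c1∈{2,3}] in row 1, 3 fits only at r1c1, so r1c1=3.
Step 4. [r3c3∈{4}] r3c3 is down to just 4. So r3c3=4.
Step 5. [r2c2∈{4}] r2c2 is down to just 4 ⇒ r2c2=4.
Step 6. [r2c3∈{3}] r2c3's peers cover all but 3. So r2c3=3.
Step 7. [r4c4∈{3}] r4c4 is down to just 3 ⇒ r4c4=3.
Step 8. [r1c2∈{2}] r1c2 has the single candidate 2. So r1c2=2.
Step 9. [r3c1∈{2}] r3c1 is down to just 2 ⇒ r3c1=2.
Step 10. [r4c2∈{1}] r4c2's peers cover all but 1, so r4c2=1.

Answer: 3 2 1 4 / 1 4 3 2 / 2 3 4 1 / 4 1 2 3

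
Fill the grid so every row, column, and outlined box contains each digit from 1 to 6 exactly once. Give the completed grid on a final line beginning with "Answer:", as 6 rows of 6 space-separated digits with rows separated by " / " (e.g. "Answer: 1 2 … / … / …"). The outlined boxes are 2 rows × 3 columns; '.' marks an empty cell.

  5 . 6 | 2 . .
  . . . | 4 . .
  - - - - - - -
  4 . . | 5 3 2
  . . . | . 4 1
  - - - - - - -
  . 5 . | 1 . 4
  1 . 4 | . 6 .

Step 1. [r6c2∈{2,3}] in row 6, 2 fits only at r6c2. So r6c2=2.
Step 2. [r5c3∈{3}] r5c3 has the single candidate 3 ⇒ r5c3=3.
Step 3. [r1c6∈{3}] r1c6's peers cover all but 3, so r1c6=3.
Step 4. [r3c2∈{1,6}] 6 has one home in row 3: r3c2 ⇒ r3c2=6.
Step 5. [r4c2∈{3}] only 3 remains possible at r4c2, so r4c2=3.
Step 6. [r2c2∈{1}] r2c2 has the single candidate 1, so r2c2=1.
Step 7. [r4c1∈{2}] r4c1 has the single candidate 2. So r4c1=2.
Step 8. [r2c6∈{5,6}] row 2 places 6 nowhere but r2c6. So r2c6=6.
Step 9. [r6c4∈{3}] r6c4's peers cover all but 3. So r6c4=3.
Step 10. [r3c3∈{1}] nothing but 1 survives at r3c3. So r3c3=1.
Step 11. [r1c2∈{4}] r1c2 is down to just 4. So r1c2=4.
Step 12. [r6c6∈{5}] only 5 remains possible at r6c6, so r6c6=5.
Step 13. [r2c3∈{2}] r2c3 has the single candidate 2, so r2c3=2.
Step 14. [r5c1∈{6}] r5c1 is down to just 6 ⇒ r5c1=6.
Step 15. [r4c4∈{6}] r4c4 is down to just 6. So r4c4=6.
Step 16. [r5c5∈{2}] only 2 remains possible at r5c5, so r5c5=2.
Step 17. [r4c3∈{5}] only 5 remains possible at r4c3. So r4c3=5.
Step 18. [r2c1∈{3}] r2c1 has the single candidate 3, so r2c1=3.
Step 19. [r2c5∈{5}] only 5 remains possible at r2c5, so r2c5=5.
Step 20. [r1c5∈{1}] nothing but 1 survives at r1c5. So r1c5=1.

Answer: 5 4 6 2 1 3 / 3 1 2 4 5 6 / 4 6 1 5 3 2 / 2 3 5 6 4 1 / 6 5 3 1 2 4 / 1 2 4 3 6 5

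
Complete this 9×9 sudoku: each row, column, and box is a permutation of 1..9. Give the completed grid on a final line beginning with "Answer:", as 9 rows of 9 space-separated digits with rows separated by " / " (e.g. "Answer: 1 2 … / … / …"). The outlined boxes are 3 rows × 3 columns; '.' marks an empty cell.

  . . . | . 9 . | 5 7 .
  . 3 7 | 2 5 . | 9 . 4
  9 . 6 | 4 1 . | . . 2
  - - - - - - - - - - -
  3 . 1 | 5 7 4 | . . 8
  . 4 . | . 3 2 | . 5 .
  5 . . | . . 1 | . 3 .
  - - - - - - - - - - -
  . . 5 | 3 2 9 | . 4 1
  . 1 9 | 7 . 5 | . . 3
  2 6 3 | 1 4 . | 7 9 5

Step 1. [r7c7∈{6,8}] row 7 places 6 nowhere but r7c7. So r7c7=6.
Step 2. [r1c9∈{6}] only 6 remains possible at r1c9. So r1c9=6.
Step 3. [r1c4∈{8}] only 8 remains possible at r1c4. So r1c4=8.
Step 4. [r6c5∈{6,8}] box 5 places 8 nowhere but r6c5, so r6c5=8.
Step 5. [r3c8∈{8}] r3c8 is down to just 8 ⇒ r3c8=8.
Step 6. [r6c3∈{2}] r6c3 has the single candidate 2, so r6c3=2.
Step 7. [r2c1∈{1,8}] in row 2, 8 fits only at r2c1 ⇒ r2c1=8.
Step 8. [r4c7∈{2}] only 2 remains possible at r4c7 ⇒ r4c7=2.
Step 9. [r5c1∈{6,7}] r5c1 is the only open cell in col 1 admitting 6, so r5c1=6.
Step 10. [r6c2∈{7,9}] box 4 places 7 nowhere but r6c2, so r6c2=7.
Step 11. [r6c9∈{9}] r6c9 has the single candidate 9. So r6c9=9.
Step 12. [r1c6∈{3}] nothing but 3 survives at r1c6. So r1c6=3.
Step 13. [r1c3∈{4}] r1c3's peers cover all but 4. So r1c3=4.
Step 14. [r8c8∈{2}] only 2 remains possible at r8c8. So r8c8=2.
Step 15. [r4c8∈{6}] r4c8's peers cover all but 6, so r4c8=6.
Step 16. [r1c1∈{1}] r1c1 has the single candidate 1. So r1c1=1.
Step 17. [r3c2∈{5}] only 5 remains possible at r3c2, so r3c2=5.
Step 18. [r5c4∈{9}] r5c4's peers cover all but 9 ⇒ r5c4=9.
Step 19. [r8c1∈{4}] nothing but 4 survives at r8c1. So r8c1=4.
Step 20. [r3c7∈{3}] r3c7 is down to just 3, so r3c7=3.
Step 21. [r8c5∈{6}] r8c5 has the single candidate 6. So r8c5=6.
Step 22. [r5c9∈{7}] only 7 remains possible at r5c9. So r5c9=7.
Step 23. [r5c7∈{1}] r5c7 is down to just 1 ⇒ r5c7=1.
Step 24. [r9c6∈{8}] r9c6's peers cover all but 8 ⇒ r9c6=8.
Step 25. [r2c6∈{6}] r2c6 has the single candidate 6, so r2c6=6.
Step 26. [r7c2∈{8}] r7c2 is down to just 8 ⇒ r7c2=8.
Step 27. [r1c2∈{2}] r1c2's peers cover all but 2. So r1c2=2.
Step 28. [r4c2∈{9}] nothing but 9 survives at r4c2, so r4c2=9.
Step 29. [r7c1∈{7}] r7c1's peers cover all but 7, so r7c1=7.
Step 30. [r5c3∈{8}] nothing but 8 survives at r5c3. So r5c3=8.
Step 31. [r2c8∈{1}] r2c8's peers cover all but 1. So r2c8=1.
Step 32. [r8c7∈{8}] r8c7's peers cover all but 8 ⇒ r8c7=8.
Step 33. [r3c6∈{7}] r3c6 has the single candidate 7 ⇒ r3c6=7.
Step 34. [r6c4∈{6}] r6c4's peers cover all but 6 ⇒ r6c4=6.
Step 35. [r6c7∈{4}] r6c7 has the single candidate 4, so r6c7=4.

Answer: 1 2 4 8 9 3 5 7 6 / 8 3 7 2 5 6 9 1 4 / 9 5 6 4 1 7 3 8 2 / 3 9 1 5 7 4 2 6 8 / 6 4 8 9 3 2 1 5 7 / 5 7 2 6 8 1 4 3 9 / 7 8 5 3 2 9 6 4 1 / 4 1 9 7 6 5 8 2 3 / 2 6 3 1 4 8 7 9 5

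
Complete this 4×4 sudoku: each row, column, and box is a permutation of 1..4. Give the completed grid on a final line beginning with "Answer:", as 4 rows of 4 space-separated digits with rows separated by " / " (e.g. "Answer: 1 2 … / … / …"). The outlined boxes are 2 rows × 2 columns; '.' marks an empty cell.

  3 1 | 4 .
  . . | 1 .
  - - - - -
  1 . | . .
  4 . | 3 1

Step 1. [r3c3∈{2}] r3c3 has the single candidate 2 ⇒ r3c3=2.
Step 2. [r2c1∈{2}] r2c1 is down to just 2 ⇒ r2c1=2.
Step 3. [r2c4∈{3}] r2c4 has the single candidate 3, so r2c4=3.
Step 4. [r3c4∈{4}] only 4 remains possible at r3c4 ⇒ r3c4=4.
Step 5. [r4c2∈{2}] r4c2 has the single candidate 2 ⇒ r4c2=2.
Step 6. [r2c2∈{4}] nothing but 4 survives at r2c2 ⇒ r2c2=4.
Step 7. [r3c2∈{3}] r3c2 has the single candidate 3. So r3c2=3.
Step 8. [r1c4∈{2}] r1c4 has the single candidate 2, so r1c4=2.

Answer: 3 1 4 2 / 2 4 1 3 / 1 3 2 4 / 4 2 3 1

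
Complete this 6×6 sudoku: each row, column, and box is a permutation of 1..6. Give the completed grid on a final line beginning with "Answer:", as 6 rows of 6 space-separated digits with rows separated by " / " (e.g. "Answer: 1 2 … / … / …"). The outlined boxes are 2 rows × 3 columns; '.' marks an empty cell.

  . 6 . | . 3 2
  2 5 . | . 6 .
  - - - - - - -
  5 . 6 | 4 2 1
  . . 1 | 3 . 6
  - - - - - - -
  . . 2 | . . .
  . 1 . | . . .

Step 1. [r6c3∈{3,4,5}] 5 has one home in col 3: r6c3, so r6c3=5.
Step 2. [r4c1∈{4}] r4c1 is down to just 4 ⇒ r4c1=4.
Step 3. [r5c6∈{3,4,5}] in col 6, 5 fits only at r5c6 ⇒ r5c6=5.
Step 4. [r2c4∈{1}] nothing but 1 survives at r2c4. So r2c4=1.
Step 5. [r2c6∈{4}] only 4 remains possible at r2c6, so r2c6=4.
Step 6. [r5c4∈{6}] nothing but 6 survives at r5c4, so r5c4=6.
Step 7. [r5c1∈{3}] r5c1 has the single candidate 3, so r5c1=3.
Step 8. [r6c5∈{4}] only 4 remains possible at r6c5, so r6c5=4.
Step 9. [r1c4∈{5}] r1c4 has the single candidate 5 ⇒ r1c4=5.
Step 10. [r5c5∈{1}] r5c5 has the single candidate 1 ⇒ r5c5=1.
Step 11. [r3c2∈{3}] r3c2's peers cover all but 3, so r3c2=3.
Step 12. [r6c6∈{3}] r6c6's peers cover all but 3 ⇒ r6c6=3.
Step 13. [r6c4∈{2}] nothing but 2 survives at r6c4, so r6c4=2.
Step 14. [r2c3∈{3}] r2c3 is down to just 3 ⇒ r2c3=3.
Step 15. [r1c3∈{4}] only 4 remains possible at r1c3. So r1c3=4.
Step 16. [r6c1∈{6}] r6c1 is down to just 6, so r6c1=6.
Step 17. [r5c2∈{4}] r5c2's peers cover all but 4. So r5c2=4.
Step 18. [r4c2∈{2}] nothing but 2 survives at r4c2 ⇒ r4c2=2.
Step 19. [r1c1∈{1}] only 1 remains possible at r1c1 ⇒ r1c1=1.
Step 20. [r4c5∈{5}] r4c5's peers cover all but 5 ⇒ r4c5=5.

Answer: 1 6 4 5 3 2 / 2 5 3 1 6 4 / 5 3 6 4 2 1 / 4 2 1 3 5 6 / 3 4 2 6 1 5 / 6 1 5 2 4 3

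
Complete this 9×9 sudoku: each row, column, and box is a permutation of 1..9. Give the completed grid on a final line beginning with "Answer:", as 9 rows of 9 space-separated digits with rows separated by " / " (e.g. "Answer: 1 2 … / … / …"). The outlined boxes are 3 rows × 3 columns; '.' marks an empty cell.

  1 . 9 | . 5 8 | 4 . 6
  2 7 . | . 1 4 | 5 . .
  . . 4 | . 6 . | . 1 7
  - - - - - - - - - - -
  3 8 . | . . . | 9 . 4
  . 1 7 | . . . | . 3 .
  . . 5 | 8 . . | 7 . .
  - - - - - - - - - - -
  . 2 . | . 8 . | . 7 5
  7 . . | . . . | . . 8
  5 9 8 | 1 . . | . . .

Step 1. [r5c9∈{2}] r5c9 has the single candidate 2. So r5c9=2.
Step 2. [r6c8∈{6}] nothing but 6 survives at r6c8, so r6c8=6.
Step 3. [r8c2∈{3,4,6}] 6 has one home in col 2: r8c2 ⇒ r8c2=6.
Step 4. [r9c9∈{3}] r9c9's peers cover all but 3 ⇒ r9c9=3.
Step 5. [r8c8∈{2,4,9}] r8c8 is the only open cell in box 9 admitting 9. So r8c8=9.
Step 6. [r5c1∈{4,6,9}] in col 1, 6 fits only at r5c1, so r5c1=6.
Step 7. [r3c7∈{2,3,8}] in col 7, 3 fits only at r3c7 ⇒ r3c7=3.
Step 8. [r4c6∈{1,2,5,6,7}] in row 4, 1 fits only at r4c6, so r4c6=1.
Step 9. [r4c4∈{2,5,6,7}] r4c4 is the only open cell in row 4 admitting 6 ⇒ r4c4=6.
Step 10. [r6c1∈{4,9}] across col 1, 9 lands solely at r6c1, so r6c1=9.
Step 11. [r9c6∈{2,6,7}] 7 has one home in col 6: r9c6, so r9c6=7.
Step 12. [r5c5∈{4,9}] 9 has one home in col 5: r5c5, so r5c5=9.
Step 13. [r5c4∈{4,5}] 4 has one home in row 5: r5c4, so r5c4=4.
Step 14. [r8c5∈{2,3,4}] row 8 places 4 nowhere but r8c5, so r8c5=4.
Step 15. [r9c5∈{2}] only 2 remains possible at r9c5 ⇒ r9c5=2.
Step 16. [r7c6∈{3,6,9}] 6 has one home in col 6: r7c6. So r7c6=6.
Step 17. [r3c6∈{2,9}] across col 6, 9 lands solely at r3c6 ⇒ r3c6=9.
Step 18. [r2c4∈{3}] nothing but 3 survives at r2c4. So r2c4=3.
Step 19. [r8c6∈{3,5}] 3 has one home in box 8: r8c6 ⇒ r8c6=3.
Step 20. [r7c7∈{1}] nothing but 1 survives at r7c7 ⇒ r7c7=1.
Step 21. [r3c4∈{2}] r3c4 is down to just 2, so r3c4=2.
Step 22. [r2c3∈{6}] r2c3's peers cover all but 6, so r2c3=6.
Step 23. [r9c8∈{4}] nothing but 4 survives at r9c8. So r9c8=4.
Step 24. [r4c5∈{7}] nothing but 7 survives at r4c5, so r4c5=7.
Step 25. [r8c3∈{1}] r8c3 has the single candidate 1. So r8c3=1.
Step 26. [r4c8∈{5}] r4c8's peers cover all but 5 ⇒ r4c8=5.
Step 27. [r6c5∈{3}] r6c5's peers cover all but 3. So r6c5=3.
Step 28. [r7c3∈{3}] only 3 remains possible at r7c3, so r7c3=3.
Step 29. [r2c9∈{9}] r2c9's peers cover all but 9, so r2c9=9.
Step 30. [r1c4∈{7}] r1c4 is down to just 7, so r1c4=7.
Step 31. [r6c9∈{1}] r6c9's peers cover all but 1 ⇒ r6c9=1.
Step 32. [r4c3∈{2}] only 2 remains possible at r4c3. So r4c3=2.
Step 33. [r2c8∈{8}] nothing but 8 survives at r2c8 ⇒ r2c8=8.
Step 34. [r3c1∈{8}] r3c1 has the single candidate 8. So r3c1=8.
Step 35. [r6c6∈{2}] r6c6 is down to just 2 ⇒ r6c6=2.
Step 36. [r5c7∈{8}] r5c7 is down to just 8 ⇒ r5c7=8.
Step 37. [r8c4∈{5}] r8c4 has the single candidate 5. So r8c4=5.
Step 38. [r7c1∈{4}] r7c1 is down to just 4. So r7c1=4.
Step 39. [r6c2∈{4}] r6c2's peers cover all but 4. So r6c2=4.
Step 40. [r7c4∈{9}] nothing but 9 survives at r7c4. So r7c4=9.
Step 41. [r9c7∈{6}] r9c7 has the single candidate 6. So r9c7=6.
Step 42. [r8c7∈{2}] r8c7 is down to just 2 ⇒ r8c7=2.
Step 43. [r1c2∈{3}] only 3 remains possible at r1c2, so r1c2=3.
Step 44. [r5c6∈{5}] only 5 remains possible at r5c6. So r5c6=5.
Step 45. [r1c8∈{2}] only 2 remains possible at r1c8, so r1c8=2.
Step 46. [r3c2∈{5}] only 5 remains possible at r3c2, so r3c2=5.

Answer: 1 3 9 7 5 8 4 2 6 / 2 7 6 3 1 4 5 8 9 / 8 5 4 2 6 9 3 1 7 / 3 8 2 6 7 1 9 5 4 / 6 1 7 4 9 5 8 3 2 / 9 4 5 8 3 2 7 6 1 / 4 2 3 9 8 6 1 7 5 / 7 6 1 5 4 3 2 9 8 / 5 9 8 1 2 7 6 4 3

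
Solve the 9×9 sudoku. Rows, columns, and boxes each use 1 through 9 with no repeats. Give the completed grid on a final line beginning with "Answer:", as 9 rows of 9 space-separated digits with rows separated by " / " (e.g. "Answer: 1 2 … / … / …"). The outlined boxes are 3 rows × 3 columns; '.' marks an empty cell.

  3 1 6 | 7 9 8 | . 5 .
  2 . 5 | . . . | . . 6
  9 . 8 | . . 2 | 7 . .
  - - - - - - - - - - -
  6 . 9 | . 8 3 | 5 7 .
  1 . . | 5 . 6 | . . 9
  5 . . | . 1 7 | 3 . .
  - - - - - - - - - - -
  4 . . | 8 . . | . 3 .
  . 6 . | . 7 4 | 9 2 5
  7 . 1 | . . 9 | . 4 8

Step 1. [r3c2∈{4}] r3c2 is down to just 4 ⇒ r3c2=4.
Step 2. [r4c2∈{2}] r4c2 is down to just 2. So r4c2=2.
Step 3. [r2c6∈{1}] r2c6 has the single candidate 1, so r2c6=1.
Step 4. [r3c5∈{3,5,6}] 5 has one home in row 3: r3c5. So r3c5=5.
Step 5. [r5c8∈{8}] r5c8's peers cover all but 8 ⇒ r5c8=8.
Step 6. [r4c4∈{4}] r4c4's peers cover all but 4 ⇒ r4c4=4.
Step 7. [r5c5∈{2}] r5c5 has the single candidate 2. So r5c5=2.
Step 8. [r5c7∈{4}] nothing but 4 survives at r5c7. So r5c7=4.
Step 9. [r2c4∈{3}] nothing but 3 survives at r2c4, so r2c4=3.
Step 10. [r9c7∈{6}] r9c7 is down to just 6 ⇒ r9c7=6.
Step 11. [r9c2∈{3,5}] row 9 places 5 nowhere but r9c2. So r9c2=5.
Step 12. [r4c9∈{1}] r4c9 is down to just 1, so r4c9=1.
Step 13. [r5c3∈{3,7}] r5c3 is the only open cell in col 3 admitting 7. So r5c3=7.
Step 14. [r1c9∈{2,4}] r1c9 is the only open cell in row 1 admitting 4. So r1c9=4.
Step 15. [r8c1∈{8}] only 8 remains possible at r8c1, so r8c1=8.
Step 16. [r6c8∈{6}] r6c8 is down to just 6, so r6c8=6.
Step 17. [r7c7∈{1}] only 1 remains possible at r7c7 ⇒ r7c7=1.
Step 18. [r3c9∈{3}] r3c9 is down to just 3 ⇒ r3c9=3.
Step 19. [r2c5∈{4}] r2c5's peers cover all but 4, so r2c5=4.
Step 20. [r6c2∈{8}] r6c2 has the single candidate 8 ⇒ r6c2=8.
Step 21. [r6c3∈{4}] r6c3's peers cover all but 4 ⇒ r6c3=4.
Step 22. [r3c8∈{1}] r3c8 is down to just 1. So r3c8=1.
Step 23. [r7c9∈{7}] r7c9's peers cover all but 7, so r7c9=7.
Step 24. [r7c5∈{6}] r7c5 is down to just 6, so r7c5=6.
Step 25. [r1c7∈{2}] r1c7 has the single candidate 2. So r1c7=2.
Step 26. [r6c4∈{9}] only 9 remains possible at r6c4. So r6c4=9.
Step 27. [r2c2∈{7}] r2c2's peers cover all but 7 ⇒ r2c2=7.
Step 28. [r9c5∈{3}] r9c5 is down to just 3. So r9c5=3.
Step 29. [r7c6∈{5}] r7c6 has the single candidate 5, so r7c6=5.
Step 30. [r6c9∈{2}] nothing but 2 survives at r6c9 ⇒ r6c9=2.
Step 31. [r8c3∈{3}] only 3 remains possible at r8c3. So r8c3=3.
Step 32. [r7c3∈{2}] only 2 remains possible at r7c3. So r7c3=2.
Step 33. [r8c4∈{1}] r8c4's peers cover all but 1. So r8c4=1.
Step 34. [r2c7∈{8}] r2c7's peers cover all but 8 ⇒ r2c7=8.
Step 35. [r9c4∈{2}] only 2 remains possible at r9c4. So r9c4=2.
Step 36. [r3c4∈{6}] nothing but 6 survives at r3c4. So r3c4=6.
Step 37. [r2c8∈{9}] r2c8 is down to just 9 ⇒ r2c8=9.
Step 38. [r5c2∈{3}] r5c2 has the single candidate 3. So r5c2=3.
Step 39. [r7c2∈{9}] r7c2 is down to just 9, so r7c2=9.

Answer: 3 1 6 7 9 8 2 5 4 / 2 7 5 3 4 1 8 9 6 / 9 4 8 6 5 2 7 1 3 / 6 2 9 4 8 3 5 7 1 / 1 3 7 5 2 6 4 8 9 / 5 8 4 9 1 7 3 6 2 / 4 9 2 8 6 5 1 3 7 / 8 6 3 1 7 4 9 2 5 / 7 5 1 2 3 9 6 4 8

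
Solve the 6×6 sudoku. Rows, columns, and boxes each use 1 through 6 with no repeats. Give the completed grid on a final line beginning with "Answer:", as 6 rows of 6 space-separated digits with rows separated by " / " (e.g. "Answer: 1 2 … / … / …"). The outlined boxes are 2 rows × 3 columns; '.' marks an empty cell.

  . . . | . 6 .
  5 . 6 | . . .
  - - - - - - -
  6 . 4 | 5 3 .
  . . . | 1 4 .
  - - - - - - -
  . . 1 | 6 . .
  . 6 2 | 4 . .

Step 1. [r1c6∈{1,2,3,4,5}] r1c6 is the only open cell in row 1 admitting 5, so r1c6=5.
Step 2. [r6c1∈{3}] only 3 remains possible at r6c1 ⇒ r6c1=3.
Step 3. [r3c6∈{2}] r3c6's peers cover all but 2, so r3c6=2.
Step 4. [r1c3∈{3}] r1c3's peers cover all but 3. So r1c3=3.
Step 5. [r1c1∈{1,2,4}] in col 1, 1 fits only at r1c1, so r1c1=1.
Step 6. [r5c2∈{4,5}] across box 5, 5 lands solely at r5c2 ⇒ r5c2=5.
Step 7. [r2c6∈{1,3,4}] r2c6 is the only open cell in col 6 admitting 4. So r2c6=4.
Step 8. [r2c2∈{2}] r2c2 is down to just 2, so r2c2=2.
Step 9. [r6c5∈{1,5}] 5 has one home in row 6: r6c5. So r6c5=5.
Step 10. [r5c6∈{3}] nothing but 3 survives at r5c6, so r5c6=3.
Step 11. [r4c1∈{2}] r4c1's peers cover all but 2 ⇒ r4c1=2.
Step 12. [r1c4∈{2}] nothing but 2 survives at r1c4. So r1c4=2.
Step 13. [r4c2∈{3}] nothing but 3 survives at r4c2, so r4c2=3.
Step 14. [r4c3∈{5}] nothing but 5 survives at r4c3 ⇒ r4c3=5.
Step 15. [r2c4∈{3}] r2c4's peers cover all but 3 ⇒ r2c4=3.
Step 16. [r5c1∈{4}] r5c1 is down to just 4 ⇒ r5c1=4.
Step 17. [r4c6∈{6}] r4c6 is down to just 6. So r4c6=6.
Step 18. [r2c5∈{1}] nothing but 1 survives at r2c5. So r2c5=1.
Step 19. [r3c2∈{1}] r3c2's peers cover all but 1 ⇒ r3c2=1.
Step 20. [r6c6∈{1}] r6c6 has the single candidate 1. So r6c6=1.
Step 21. [r5c5∈{2}] r5c5 is down to just 2, so r5c5=2.
Step 22. [r1c2∈{4}] r1c2 is down to just 4. So r1c2=4.

Answer: 1 4 3 2 6 5 / 5 2 6 3 1 4 / 6 1 4 5 3 2 / 2 3 5 1 4 6 / 4 5 1 6 2 3 / 3 6 2 4 5 1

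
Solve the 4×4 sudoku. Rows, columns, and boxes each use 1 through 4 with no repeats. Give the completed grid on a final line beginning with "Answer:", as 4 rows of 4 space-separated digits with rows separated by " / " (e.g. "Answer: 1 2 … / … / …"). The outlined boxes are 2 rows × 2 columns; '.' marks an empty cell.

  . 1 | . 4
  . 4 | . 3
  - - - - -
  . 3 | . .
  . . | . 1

Step 1. [r1c3∈{2}] only 2 remains possible at r1c3. So r1c3=2.
Step 2. [r4c2∈{2}] r4c2's peers cover all but 2, so r4c2=2.
Step 3. [r4c1∈{4}] only 4 remains possible at r4c1. So r4c1=4.
Step 4. [r3c3∈{4}] only 4 remains possible at r3c3. So r3c3=4.
Step 5. [r1c1∈{3}] r1c1 has the single candidate 3, so r1c1=3.
Step 6. [r2c3∈{1}] nothing but 1 survives at r2c3 ⇒ r2c3=1.
Step 7. [r3c1∈{1}] r3c1 has the single candidate 1, so r3c1=1.
Step 8. [r2c1∈{2}] nothing but 2 survives at r2c1, so r2c1=2.
Step 9. [r4c3∈{3}] nothing but 3 survives at r4c3. So r4c3=3.
Step 10. [r3c4∈{2}] r3c4 has the single candidate 2 ⇒ r3c4=2.

Answer: 3 1 2 4 / 2 4 1 3 / 1 3 4 2 / 4 2 3 1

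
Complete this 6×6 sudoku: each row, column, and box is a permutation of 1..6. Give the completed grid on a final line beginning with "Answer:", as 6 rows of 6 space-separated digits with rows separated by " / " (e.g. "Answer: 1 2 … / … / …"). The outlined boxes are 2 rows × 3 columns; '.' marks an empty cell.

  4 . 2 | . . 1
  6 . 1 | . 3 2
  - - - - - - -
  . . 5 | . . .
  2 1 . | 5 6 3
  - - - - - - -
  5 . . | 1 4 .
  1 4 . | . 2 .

Step 1. [r5c6∈{6}] only 6 remains possible at r5c6, so r5c6=6.
Step 2. [r1c2∈{3,5}] across row 1, 3 lands solely at r1c2 ⇒ r1c2=3.
Step 3. [r3c6∈{4}] r3c6 has the single candidate 4. So r3c6=4.
Step 4. [r6c4∈{3}] r6c4 is down to just 3, so r6c4=3.
Step 5. [r5c3∈{3}] r5c3 is down to just 3 ⇒ r5c3=3.
Step 6. [r3c2∈{6}] only 6 remains possible at r3c2. So r3c2=6.
Step 7. [r3c5∈{1}] r3c5's peers cover all but 1. So r3c5=1.
Step 8. [r6c6∈{5}] r6c6 has the single candidate 5 ⇒ r6c6=5.
Step 9. [r5c2∈{2}] r5c2's peers cover all but 2. So r5c2=2.
Step 10. [r3c4∈{2}] r3c4 has the single candidate 2 ⇒ r3c4=2.
Step 11. [r2c4∈{4}] nothing but 4 survives at r2c4. So r2c4=4.
Step 12. [r6c3∈{6}] r6c3 is down to just 6. So r6c3=6.
Step 13. [r1c5∈{5}] r1c5 has the single candidate 5. So r1c5=5.
Step 14. [r2c2∈{5}] r2c2 has the single candidate 5, so r2c2=5.
Step 15. [r4c3∈{4}] r4c3 is down to just 4, so r4c3=4.
Step 16. [r1c4∈{6}] r1c4 is down to just 6 ⇒ r1c4=6.
Step 17. [r3c1∈{3}] r3c1's peers cover all but 3 ⇒ r3c1=3.

Answer: 4 3 2 6 5 1 / 6 5 1 4 3 2 / 3 6 5 2 1 4 / 2 1 4 5 6 3 / 5 2 3 1 4 6 / 1 4 6 3 2 5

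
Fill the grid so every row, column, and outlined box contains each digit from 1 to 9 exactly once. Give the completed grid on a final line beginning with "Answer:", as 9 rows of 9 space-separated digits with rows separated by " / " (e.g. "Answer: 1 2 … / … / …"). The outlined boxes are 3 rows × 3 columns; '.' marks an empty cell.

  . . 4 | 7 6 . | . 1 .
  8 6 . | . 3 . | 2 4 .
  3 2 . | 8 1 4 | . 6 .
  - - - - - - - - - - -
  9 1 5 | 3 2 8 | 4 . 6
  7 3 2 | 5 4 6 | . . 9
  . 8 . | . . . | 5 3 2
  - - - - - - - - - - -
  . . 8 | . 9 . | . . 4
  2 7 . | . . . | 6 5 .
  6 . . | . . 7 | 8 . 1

Step 1. [r8c3∈{1,3,9}] 9 has one home in row 8: r8c3 ⇒ r8c3=9.
Step 2. [r7c2∈{5}] nothing but 5 survives at r7c2, so r7c2=5.
Step 3. [r3c3∈{7}] nothing but 7 survives at r3c3. So r3c3=7.
Step 4. [r8c9∈{3}] only 3 remains possible at r8c9. So r8c9=3.
Step 5. [r8c6∈{1}] nothing but 1 survives at r8c6 ⇒ r8c6=1.
Step 6. [r2c4∈{9}] r2c4 is down to just 9. So r2c4=9.
Step 7. [r1c6∈{2,5}] row 1 places 2 nowhere but r1c6. So r1c6=2.
Step 8. [r3c9∈{5}] r3c9 has the single candidate 5 ⇒ r3c9=5.
Step 9. [r1c2∈{9}] r1c2 has the single candidate 9 ⇒ r1c2=9.
Step 10. [r7c7∈{7}] r7c7's peers cover all but 7, so r7c7=7.
Step 11. [r7c8∈{2}] nothing but 2 survives at r7c8 ⇒ r7c8=2.
Step 12. [r8c4∈{4}] r8c4 has the single candidate 4. So r8c4=4.
Step 13. [r5c7∈{1}] r5c7's peers cover all but 1. So r5c7=1.
Step 14. [r7c1∈{1}] only 1 remains possible at r7c1 ⇒ r7c1=1.
Step 15. [r8c5∈{8}] r8c5 is down to just 8, so r8c5=8.
Step 16. [r6c4∈{1}] r6c4's peers cover all but 1, so r6c4=1.
Step 17. [r4c8∈{7}] r4c8 has the single candidate 7 ⇒ r4c8=7.
Step 18. [r2c6∈{5}] r2c6's peers cover all but 5, so r2c6=5.
Step 19. [r1c1∈{5}] nothing but 5 survives at r1c1 ⇒ r1c1=5.
Step 20. [r9c5∈{5}] only 5 remains possible at r9c5 ⇒ r9c5=5.
Step 21. [r6c5∈{7}] r6c5 has the single candidate 7, so r6c5=7.
Step 22. [r2c9∈{7}] r2c9's peers cover all but 7 ⇒ r2c9=7.
Step 23. [r9c8∈{9}] r9c8's peers cover all but 9. So r9c8=9.
Step 24. [r1c9∈{8}] r1c9 has the single candidate 8, so r1c9=8.
Step 25. [r9c4∈{2}] only 2 remains possible at r9c4, so r9c4=2.
Step 26. [r6c1∈{4}] r6c1 is down to just 4, so r6c1=4.
Step 27. [r7c4∈{6}] nothing but 6 survives at r7c4 ⇒ r7c4=6.
Step 28. [r6c3∈{6}] nothing but 6 survives at r6c3 ⇒ r6c3=6.
Step 29. [r6c6∈{9}] r6c6's peers cover all but 9, so r6c6=9.
Step 30. [r9c3∈{3}] r9c3 is down to just 3 ⇒ r9c3=3.
Step 31. [r5c8∈{8}] nothing but 8 survives at r5c8 ⇒ r5c8=8.
Step 32. [r1c7∈{3}] nothing but 3 survives at r1c7 ⇒ r1c7=3.
Step 33. [r3c7∈{9}] r3c7 has the single candidate 9, so r3c7=9.
Step 34. [r2c3∈{1}] nothing but 1 survives at r2c3. So r2c3=1.
Step 35. [r7c6∈{3}] r7c6 is down to just 3, so r7c6=3.
Step 36. [r9c2∈{4}] only 4 remains possible at r9c2, so r9c2=4.

Answer: 5 9 4 7 6 2 3 1 8 / 8 6 1 9 3 5 2 4 7 / 3 2 7 8 1 4 9 6 5 / 9 1 5 3 2 8 4 7 6 / 7 3 2 5 4 6 1 8 9 / 4 8 6 1 7 9 5 3 2 / 1 5 8 6 9 3 7 2 4 / 2 7 9 4 8 1 6 5 3 / 6 4 3 2 5 7 8 9 1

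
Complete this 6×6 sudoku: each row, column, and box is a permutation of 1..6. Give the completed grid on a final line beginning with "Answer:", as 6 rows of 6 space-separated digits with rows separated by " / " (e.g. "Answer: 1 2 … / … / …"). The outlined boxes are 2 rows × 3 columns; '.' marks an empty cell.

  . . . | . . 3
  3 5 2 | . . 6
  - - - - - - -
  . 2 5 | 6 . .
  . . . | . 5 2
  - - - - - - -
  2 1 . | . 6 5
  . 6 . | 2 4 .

Step 1. [r2c5∈{1}] r2c5 has the single candidate 1 ⇒ r2c5=1.
Step 2. [r4c4∈{1,3,4}] 1 has one home in col 4: r4c4, so r4c4=1.
Step 3. [r1c2∈{4}] nothing but 4 survives at r1c2, so r1c2=4.
Step 4. [r6c3∈{3}] r6c3 has the single candidate 3, so r6c3=3.
Step 5. [r1c3∈{1,6}] in col 3, 1 fits only at r1c3, so r1c3=1.
Step 6. [r4c3∈{4,6}] across col 3, 6 lands solely at r4c3, so r4c3=6.
Step 7. [r3c6∈{4}] only 4 remains possible at r3c6. So r3c6=4.
Step 8. [r4c1∈{4}] r4c1 is down to just 4. So r4c1=4.
Step 9. [r5c3∈{4}] r5c3 has the single candidate 4. So r5c3=4.
Step 10. [r1c1∈{6}] r1c1 has the single candidate 6, so r1c1=6.
Step 11. [r1c4∈{5}] r1c4 has the single candidate 5, so r1c4=5.
Step 12. [r6c6∈{1}] only 1 remains possible at r6c6, so r6c6=1.
Step 13. [r1c5∈{2}] r1c5's peers cover all but 2. So r1c5=2.
Step 14. [r6c1∈{5}] r6c1 has the single candidate 5, so r6c1=5.
Step 15. [r3c1∈{1}] only 1 remains possible at r3c1, so r3c1=1.
Step 16. [r4c2∈{3}] r4c2 is down to just 3, so r4c2=3.
Step 17. [r3c5∈{3}] only 3 remains possible at r3c5, so r3c5=3.
Step 18. [r2c4∈{4}] r2c4 has the single candidate 4, so r2c4=4.
Step 19. [r5c4∈{3}] nothing but 3 survives at r5c4, so r5c4=3.

Answer: 6 4 1 5 2 3 / 3 5 2 4 1 6 / 1 2 5 6 3 4 / 4 3 6 1 5 2 / 2 1 4 3 6 5 / 5 6 3 2 4 1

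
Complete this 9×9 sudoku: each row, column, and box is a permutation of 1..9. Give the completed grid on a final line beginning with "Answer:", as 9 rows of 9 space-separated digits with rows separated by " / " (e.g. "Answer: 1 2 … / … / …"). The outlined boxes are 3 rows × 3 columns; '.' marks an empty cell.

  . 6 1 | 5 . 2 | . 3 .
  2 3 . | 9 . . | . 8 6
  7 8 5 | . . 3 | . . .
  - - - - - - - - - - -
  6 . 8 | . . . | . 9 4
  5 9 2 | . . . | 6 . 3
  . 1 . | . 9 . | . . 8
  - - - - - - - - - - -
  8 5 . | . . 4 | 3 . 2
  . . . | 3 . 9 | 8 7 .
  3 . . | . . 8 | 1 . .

Step 1. [r4c2∈{7}] only 7 remains possible at r4c2 ⇒ r4c2=7.
Step 2. [r6c7∈{2,5,7}] box 6 places 7 nowhere but r6c7 ⇒ r6c7=7.
Step 3. [r2c3∈{4}] r2c3 is down to just 4 ⇒ r2c3=4.
Step 4. [r5c4∈{1,4,7,8}] r5c4 is the only open cell in col 4 admitting 8. So r5c4=8.
Step 5. [r5c5∈{1,4,7}] across row 5, 4 lands solely at r5c5, so r5c5=4.
Step 6. [r3c4∈{1,4,6}] in col 4, 4 fits only at r3c4 ⇒ r3c4=4.
Step 7. [r7c8∈{6}] only 6 remains possible at r7c8. So r7c8=6.
Step 8. [r9c9∈{5,9}] r9c9 is the only open cell in box 9 admitting 9, so r9c9=9.
Step 9. [r4c5∈{1,2,3,5}] r4c5 is the only open cell in row 4 admitting 3. So r4c5=3.
Step 10. [r3c5∈{1,6}] in row 3, 6 fits only at r3c5. So r3c5=6.
Step 11. [r9c4∈{2,6,7}] in box 8, 6 fits only at r9c4, so r9c4=6.
Step 12. [r7c4∈{1,7}] col 4 places 7 nowhere but r7c4 ⇒ r7c4=7.
Step 13. [r4c4∈{1,2}] 1 has one home in col 4: r4c4, so r4c4=1.
Step 14. [r4c7∈{2,5}] row 4 places 2 nowhere but r4c7, so r4c7=2.
Step 15. [r8c9∈{5}] r8c9's peers cover all but 5 ⇒ r8c9=5.
Step 16. [r7c5∈{1}] nothing but 1 survives at r7c5, so r7c5=1.
Step 17. [r2c5∈{7}] nothing but 7 survives at r2c5, so r2c5=7.
Step 18. [r8c5∈{2}] r8c5 is down to just 2 ⇒ r8c5=2.
Step 19. [r8c2∈{4}] nothing but 4 survives at r8c2. So r8c2=4.
Step 20. [r6c6∈{5,6}] row 6 places 6 nowhere but r6c6 ⇒ r6c6=6.
Step 21. [r3c8∈{1,2}] in row 3, 2 fits only at r3c8. So r3c8=2.
Step 22. [r1c7∈{4,9}] 4 has one home in row 1: r1c7 ⇒ r1c7=4.
Step 23. [r5c6∈{7}] r5c6 has the single candidate 7 ⇒ r5c6=7.
Step 24. [r9c8∈{4}] r9c8's peers cover all but 4. So r9c8=4.
Step 25. [r6c3∈{3}] nothing but 3 survives at r6c3, so r6c3=3.
Step 26. [r1c5∈{8}] r1c5 is down to just 8 ⇒ r1c5=8.
Step 27. [r5c8∈{1}] only 1 remains possible at r5c8 ⇒ r5c8=1.
Step 28. [r4c6∈{5}] r4c6 has the single candidate 5, so r4c6=5.
Step 29. [r3c7∈{9}] r3c7's peers cover all but 9 ⇒ r3c7=9.
Step 30. [r7c3∈{9}] r7c3 is down to just 9. So r7c3=9.
Step 31. [r9c2∈{2}] r9c2 is down to just 2. So r9c2=2.
Step 32. [r2c7∈{5}] only 5 remains possible at r2c7, so r2c7=5.
Step 33. [r1c1∈{9}] r1c1 has the single candidate 9 ⇒ r1c1=9.
Step 34. [r8c1∈{1}] nothing but 1 survives at r8c1, so r8c1=1.
Step 35. [r6c4∈{2}] r6c4 is down to just 2, so r6c4=2.
Step 36. [r6c8∈{5}] r6c8 has the single candidate 5. So r6c8=5.
Step 37. [r9c3∈{7}] r9c3's peers cover all but 7, so r9c3=7.
Step 38. [r3c9∈{1}] r3c9 has the single candidate 1, so r3c9=1.
Step 39. [r8c3∈{6}] r8c3 has the single candidate 6. So r8c3=6.
Step 40. [r6c1∈{4}] only 4 remains possible at r6c1, so r6c1=4.
Step 41. [r1c9∈{7}] r1c9 is down to just 7 ⇒ r1c9=7.
Step 42. [r9c5∈{5}] r9c5 has the single candidate 5. So r9c5=5.
Step 43. [r2c6∈{1}] nothing but 1 survives at r2c6, so r2c6=1.

Answer: 9 6 1 5 8 2 4 3 7 / 2 3 4 9 7 1 5 8 6 / 7 8 5 4 6 3 9 2 1 / 6 7 8 1 3 5 2 9 4 / 5 9 2 8 4 7 6 1 3 / 4 1 3 2 9 6 7 5 8 / 8 5 9 7 1 4 3 6 2 / 1 4 6 3 2 9 8 7 5 / 3 2 7 6 5 8 1 4 9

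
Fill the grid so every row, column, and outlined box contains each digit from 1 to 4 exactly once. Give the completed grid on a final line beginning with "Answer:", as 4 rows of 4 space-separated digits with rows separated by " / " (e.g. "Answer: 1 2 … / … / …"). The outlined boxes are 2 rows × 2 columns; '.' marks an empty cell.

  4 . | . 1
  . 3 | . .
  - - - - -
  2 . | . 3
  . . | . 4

Step 1. [r4c3∈{1,2}] in row 4, 2 fits only at r4c3, so r4c3=2.
Step 2. [r4c2∈{1}] r4c2 is down to just 1, so r4c2=1.
Step 3. [r2c4∈{2}] r2c4's peers cover all but 2 ⇒ r2c4=2.
Step 4. [r3c3∈{1}] nothing but 1 survives at r3c3. So r3c3=1.
Step 5. [r2c3∈{4}] r2c3 is down to just 4 ⇒ r2c3=4.
Step 6. [r1c2∈{2}] r1c2 has the single candidate 2, so r1c2=2.
Step 7. [r3c2∈{4}] r3c2's peers cover all but 4. So r3c2=4.
Step 8. [r4c1∈{3}] r4c1's peers cover all but 3. So r4c1=3.
Step 9. [r1c3∈{3}] nothing but 3 survives at r1c3 ⇒ r1c3=3.
Step 10. [r2c1∈{1}] r2c1 is down to just 1. So r2c1=1.

Answer: 4 2 3 1 / 1 3 4 2 / 2 4 1 3 / 3 1 2 4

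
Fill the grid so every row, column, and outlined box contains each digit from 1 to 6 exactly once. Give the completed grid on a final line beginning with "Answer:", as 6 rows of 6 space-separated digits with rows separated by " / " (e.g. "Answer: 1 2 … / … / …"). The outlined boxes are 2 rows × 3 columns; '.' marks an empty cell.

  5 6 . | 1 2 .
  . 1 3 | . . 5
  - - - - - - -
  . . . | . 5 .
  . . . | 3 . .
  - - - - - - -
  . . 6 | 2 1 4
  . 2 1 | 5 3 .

Step 1. [r1c3∈{4}] r1c3 has the single candidate 4, so r1c3=4.
Step 2. [r3c3∈{2}] nothing but 2 survives at r3c3 ⇒ r3c3=2.
Step 3. [r6c1∈{4}] only 4 remains possible at r6c1. So r6c1=4.
Step 4. [r5c1∈{3}] only 3 remains possible at r5c1, so r5c1=3.
Step 5. [r4c6∈{1,2,6}] r4c6 is the only open cell in row 4 admitting 2, so r4c6=2.
Step 6. [r3c6∈{1,6}] col 6 places 1 nowhere but r3c6, so r3c6=1.
Step 7. [r3c1∈{6}] nothing but 6 survives at r3c1 ⇒ r3c1=6.
Step 8. [r3c4∈{4}] r3c4 has the single candidate 4. So r3c4=4.
Step 9. [r4c5∈{6}] r4c5 is down to just 6. So r4c5=6.
Step 10. [r5c2∈{5}] r5c2 is down to just 5 ⇒ r5c2=5.
Step 11. [r2c5∈{4}] r2c5 is down to just 4. So r2c5=4.
Step 12. [r6c6∈{6}] nothing but 6 survives at r6c6 ⇒ r6c6=6.
Step 13. [r3c2∈{3}] r3c2's peers cover all but 3. So r3c2=3.
Step 14. [r2c1∈{2}] only 2 remains possible at r2c1. So r2c1=2.
Step 15. [r1c6∈{3}] nothing but 3 survives at r1c6. So r1c6=3.
Step 16. [r4c3∈{5}] only 5 remains possible at r4c3 ⇒ r4c3=5.
Step 17. [r4c1∈{1}] r4c1 has the single candidate 1 ⇒ r4c1=1.
Step 18. [r2c4∈{6}] r2c4's peers cover all but 6 ⇒ r2c4=6.
Step 19. [r4c2∈{4}] r4c2's peers cover all but 4 ⇒ r4c2=4.

Answer: 5 6 4 1 2 3 / 2 1 3 6 4 5 / 6 3 2 4 5 1 / 1 4 5 3 6 2 / 3 5 6 2 1 4 / 4 2 1 5 3 6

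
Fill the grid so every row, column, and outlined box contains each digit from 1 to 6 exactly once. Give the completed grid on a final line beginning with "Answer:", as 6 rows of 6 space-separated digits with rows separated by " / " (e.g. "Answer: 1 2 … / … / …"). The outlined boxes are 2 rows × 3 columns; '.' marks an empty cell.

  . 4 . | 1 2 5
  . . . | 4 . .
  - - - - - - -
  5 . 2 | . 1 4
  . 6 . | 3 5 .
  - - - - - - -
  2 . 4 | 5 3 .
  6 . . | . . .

Step 1. [r2c6∈{3,6}] r2c6 is the only open cell in col 6 admitting 3. So r2c6=3.
Step 2. [r5c2∈{1}] only 1 remains possible at r5c2, so r5c2=1.
Step 3. [r1c3∈{3,6}] 6 has one home in row 1: r1c3 ⇒ r1c3=6.
Step 4. [r6c3∈{3,5}] col 3 places 3 nowhere but r6c3, so r6c3=3.
Step 5. [r2c3∈{1,5}] r2c3 is the only open cell in col 3 admitting 5 ⇒ r2c3=5.
Step 6. [r6c6∈{1,2}] r6c6 is the only open cell in row 6 admitting 1, so r6c6=1.
Step 7. [r4c3∈{1}] r4c3 has the single candidate 1, so r4c3=1.
Step 8. [r4c1∈{4}] only 4 remains possible at r4c1, so r4c1=4.
Step 9. [r3c2∈{3}] r3c2 has the single candidate 3. So r3c2=3.
Step 10. [r6c5∈{4}] nothing but 4 survives at r6c5. So r6c5=4.
Step 11. [r2c2∈{2}] r2c2 is down to just 2 ⇒ r2c2=2.
Step 12. [r6c4∈{2}] nothing but 2 survives at r6c4. So r6c4=2.
Step 13. [r2c1∈{1}] nothing but 1 survives at r2c1 ⇒ r2c1=1.
Step 14. [r1c1∈{3}] r1c1's peers cover all but 3. So r1c1=3.
Step 15. [r4c6∈{2}] nothing but 2 survives at r4c6. So r4c6=2.
Step 16. [r5c6∈{6}] r5c6's peers cover all but 6. So r5c6=6.
Step 17. [r6c2∈{5}] r6c2 is down to just 5 ⇒ r6c2=5.
Step 18. [r3c4∈{6}] r3c4 is down to just 6, so r3c4=6.
Step 19. [r2c5∈{6}] r2c5's peers cover all but 6 ⇒ r2c5=6.

Answer: 3 4 6 1 2 5 / 1 2 5 4 6 3 / 5 3 2 6 1 4 / 4 6 1 3 5 2 / 2 1 4 5 3 6 / 6 5 3 2 4 1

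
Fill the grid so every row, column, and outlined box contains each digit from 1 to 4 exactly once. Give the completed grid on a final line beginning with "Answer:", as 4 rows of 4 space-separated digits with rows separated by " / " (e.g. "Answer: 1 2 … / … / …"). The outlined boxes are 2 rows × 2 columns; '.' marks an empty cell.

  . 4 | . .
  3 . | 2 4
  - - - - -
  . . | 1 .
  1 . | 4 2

Step 1. [r3c4∈{3}] r3c4 has the single candidate 3, so r3c4=3.
Step 2. [r3c2∈{2}] r3c2's peers cover all but 2 ⇒ r3c2=2.
Step 3. [r1c1∈{2}] r1c1 has the single candidate 2. So r1c1=2.
Step 4. [r1c3∈{3}] only 3 remains possible at r1c3, so r1c3=3.
Step 5. [r4c2∈{3}] r4c2 is down to just 3 ⇒ r4c2=3.
Step 6. [r1c4∈{1}] r1c4 has the single candidate 1 ⇒ r1c4=1.
Step 7. [r3c1∈{4}] r3c1 has the single candidate 4, so r3c1=4.
Step 8. [r2c2∈{1}] only 1 remains possible at r2c2 ⇒ r2c2=1.

Answer: 2 4 3 1 / 3 1 2 4 / 4 2 1 3 / 1 3 4 2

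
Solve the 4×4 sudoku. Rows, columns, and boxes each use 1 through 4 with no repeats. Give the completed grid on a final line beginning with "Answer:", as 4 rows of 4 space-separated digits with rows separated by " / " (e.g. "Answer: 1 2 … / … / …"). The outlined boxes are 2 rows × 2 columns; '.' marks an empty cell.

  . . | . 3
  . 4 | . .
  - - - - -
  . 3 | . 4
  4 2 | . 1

Step 1. [r1c2∈{1}] r1c2 is down to just 1. So r1c2=1.
Step 2. [r2c4∈{2}] r2c4's peers cover all but 2, so r2c4=2.
Step 3. [r1c1∈{2}] r1c1's peers cover all but 2. So r1c1=2.
Step 4. [r4c3∈{3}] r4c3 is down to just 3 ⇒ r4c3=3.
Step 5. [r2c1∈{3}] r2c1 has the single candidate 3 ⇒ r2c1=3.
Step 6. [r1c3∈{4}] nothing but 4 survives at r1c3 ⇒ r1c3=4.
Step 7. [r3c1∈{1}] r3c1 has the single candidate 1. So r3c1=1.
Step 8. [r2c3∈{1}] r2c3 is down to just 1 ⇒ r2c3=1.
Step 9. [r3c3∈{2}] r3c3 is down to just 2 ⇒ r3c3=2.

Answer: 2 1 4 3 / 3 4 1 2 / 1 3 2 4 / 4 2 3 1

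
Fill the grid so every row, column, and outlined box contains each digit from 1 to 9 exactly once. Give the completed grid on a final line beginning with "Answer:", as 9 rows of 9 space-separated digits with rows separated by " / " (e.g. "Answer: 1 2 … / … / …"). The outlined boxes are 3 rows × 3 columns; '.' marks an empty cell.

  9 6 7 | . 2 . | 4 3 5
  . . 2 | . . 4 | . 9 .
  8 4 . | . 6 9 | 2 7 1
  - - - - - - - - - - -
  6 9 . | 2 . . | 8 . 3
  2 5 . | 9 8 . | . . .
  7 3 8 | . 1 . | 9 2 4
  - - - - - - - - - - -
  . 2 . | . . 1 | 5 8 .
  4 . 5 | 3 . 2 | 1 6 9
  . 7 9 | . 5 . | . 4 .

Step 1. [r8c5∈{7}] only 7 remains possible at r8c5, so r8c5=7.
Step 2. [r2c4∈{1,5,7,8}] in row 2, 7 fits only at r2c4. So r2c4=7.
Step 3. [r7c1∈{3}] nothing but 3 survives at r7c1 ⇒ r7c1=3.
Step 4. [r5c7∈{6,7}] across col 7, 7 lands solely at r5c7, so r5c7=7.
Step 5. [r4c5∈{4}] r4c5 has the single candidate 4. So r4c5=4.
Step 6. [r5c8∈{1}] nothing but 1 survives at r5c8. So r5c8=1.
Step 7. [r5c9∈{6}] only 6 remains possible at r5c9, so r5c9=6.
Step 8. [r1c6∈{8}] r1c6 is down to just 8. So r1c6=8.
Step 9. [r9c6∈{6}] r9c6's peers cover all but 6, so r9c6=6.
Step 10. [r6c6∈{5}] only 5 remains possible at r6c6, so r6c6=5.
Step 11. [r9c1∈{1}] only 1 remains possible at r9c1, so r9c1=1.
Step 12. [r2c2∈{1}] r2c2 is down to just 1. So r2c2=1.
Step 13. [r7c9∈{7}] r7c9 is down to just 7 ⇒ r7c9=7.
Step 14. [r4c8∈{5}] only 5 remains possible at r4c8, so r4c8=5.
Step 15. [r2c5∈{3}] r2c5 has the single candidate 3 ⇒ r2c5=3.
Step 16. [r6c4∈{6}] nothing but 6 survives at r6c4 ⇒ r6c4=6.
Step 17. [r9c4∈{8}] nothing but 8 survives at r9c4, so r9c4=8.
Step 18. [r7c4∈{4}] only 4 remains possible at r7c4, so r7c4=4.
Step 19. [r2c7∈{6}] only 6 remains possible at r2c7. So r2c7=6.
Step 20. [r5c6∈{3}] only 3 remains possible at r5c6 ⇒ r5c6=3.
Step 21. [r4c6∈{7}] r4c6's peers cover all but 7. So r4c6=7.
Step 22. [r9c7∈{3}] only 3 remains possible at r9c7 ⇒ r9c7=3.
Step 23. [r4c3∈{1}] only 1 remains possible at r4c3 ⇒ r4c3=1.
Step 24. [r2c1∈{5}] r2c1 is down to just 5, so r2c1=5.
Step 25. [r3c4∈{5}] r3c4 is down to just 5. So r3c4=5.
Step 26. [r1c4∈{1}] only 1 remains possible at r1c4 ⇒ r1c4=1.
Step 27. [r5c3∈{4}] r5c3 has the single candidate 4, so r5c3=4.
Step 28. [r7c5∈{9}] only 9 remains possible at r7c5, so r7c5=9.
Step 29. [r2c9∈{8}] only 8 remains possible at r2c9, so r2c9=8.
Step 30. [r3c3∈{3}] r3c3 is down to just 3, so r3c3=3.
Step 31. [r8c2∈{8}] only 8 remains possible at r8c2, so r8c2=8.
Step 32. [r9c9∈{2}] r9c9's peers cover all but 2 ⇒ r9c9=2.
Step 33. [r7c3∈{6}] nothing but 6 survives at r7c3. So r7c3=6.

Answer: 9 6 7 1 2 8 4 3 5 / 5 1 2 7 3 4 6 9 8 / 8 4 3 5 6 9 2 7 1 / 6 9 1 2 4 7 8 5 3 / 2 5 4 9 8 3 7 1 6 / 7 3 8 6 1 5 9 2 4 / 3 2 6 4 9 1 5 8 7 / 4 8 5 3 7 2 1 6 9 / 1 7 9 8 5 6 3 4 2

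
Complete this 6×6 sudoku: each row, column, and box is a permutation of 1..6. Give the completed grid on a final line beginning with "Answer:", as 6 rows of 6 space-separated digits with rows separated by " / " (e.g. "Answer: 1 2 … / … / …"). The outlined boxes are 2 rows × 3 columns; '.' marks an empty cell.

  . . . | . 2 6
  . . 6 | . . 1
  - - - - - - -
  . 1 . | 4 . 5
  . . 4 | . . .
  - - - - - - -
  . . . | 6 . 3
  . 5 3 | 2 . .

Step 1. [r2c5∈{3,4,5}] box 2 places 4 nowhere but r2c5, so r2c5=4.
Step 2. [r4c1∈{2,3,5,6}] across row 4, 5 lands solely at r4c1. So r4c1=5.
Step 3. [r4c2∈{2,3,6}] across col 2, 6 lands solely at r4c2 ⇒ r4c2=6.
Step 4. [r3c1∈{2,3}] 3 has one home in box 3: r3c1. So r3c1=3.
Step 5. [r6c5∈{1}] only 1 remains possible at r6c5, so r6c5=1.
Step 6. [r1c3∈{1,5}] r1c3 is the only open cell in col 3 admitting 5. So r1c3=5.
Step 7. [r1c4∈{3}] nothing but 3 survives at r1c4 ⇒ r1c4=3.
Step 8. [r2c1∈{2}] only 2 remains possible at r2c1, so r2c1=2.
Step 9. [r1c2∈{4}] r1c2 is down to just 4. So r1c2=4.
Step 10. [r5c3∈{1,2}] across col 3, 1 lands solely at r5c3, so r5c3=1.
Step 11. [r6c1∈{4,6}] in row 6, 6 fits only at r6c1. So r6c1=6.
Step 12. [r2c4∈{5}] r2c4 has the single candidate 5 ⇒ r2c4=5.
Step 13. [r3c3∈{2}] r3c3's peers cover all but 2, so r3c3=2.
Step 14. [r4c6∈{2}] r4c6 has the single candidate 2. So r4c6=2.
Step 15. [r1c1∈{1}] r1c1 has the single candidate 1 ⇒ r1c1=1.
Step 16. [r4c4∈{1}] only 1 remains possible at r4c4 ⇒ r4c4=1.
Step 17. [r5c5∈{5}] r5c5 has the single candidate 5, so r5c5=5.
Step 18. [r5c2∈{2}] r5c2's peers cover all but 2. So r5c2=2.
Step 19. [r3c5∈{6}] r3c5 has the single candidate 6 ⇒ r3c5=6.
Step 20. [r4c5∈{3}] only 3 remains possible at r4c5, so r4c5=3.
Step 21. [r6c6∈{4}] only 4 remains possible at r6c6 ⇒ r6c6=4.
Step 22. [r2c2∈{3}] only 3 remains possible at r2c2. So r2c2=3.
Step 23. [r5c1∈{4}] only 4 remains possible at r5c1 ⇒ r5c1=4.

Answer: 1 4 5 3 2 6 / 2 3 6 5 4 1 / 3 1 2 4 6 5 / 5 6 4 1 3 2 / 4 2 1 6 5 3 / 6 5 3 2 1 4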